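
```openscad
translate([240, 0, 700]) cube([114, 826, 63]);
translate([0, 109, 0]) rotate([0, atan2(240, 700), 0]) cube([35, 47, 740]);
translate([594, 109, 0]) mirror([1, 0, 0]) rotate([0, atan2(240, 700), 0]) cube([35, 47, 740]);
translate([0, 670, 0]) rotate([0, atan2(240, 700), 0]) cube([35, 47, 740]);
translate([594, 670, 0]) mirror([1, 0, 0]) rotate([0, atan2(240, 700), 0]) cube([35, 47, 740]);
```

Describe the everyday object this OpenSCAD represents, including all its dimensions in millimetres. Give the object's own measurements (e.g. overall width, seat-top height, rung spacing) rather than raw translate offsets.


A sawhorse. A 114×826×63 mm beam (x, y, z) sits on two A-frame leg pairs. Each pair is two raked legs of 35×47 mm section (47 mm along y) splaying symmetrically in x. Each leg rises 700 mm vertically over 240 mm of horizontal reach and is 740 mm long along its own axis. Every leg's outer bottom edge rests on the floor and its outer top edge meets a bottom edge of the beam — the left legs (tilting toward +x) meet the beam's −x bottom edge, the right legs (their mirror images, tilting toward −x) meet its +x bottom edge — so the leg tops tuck under the beam, the beam's underside is 700 mm above the floor, and the feet are 594 mm apart outside-to-outside with the beam centred between them. The two leg pairs are set in 109 mm from either end of the beam.


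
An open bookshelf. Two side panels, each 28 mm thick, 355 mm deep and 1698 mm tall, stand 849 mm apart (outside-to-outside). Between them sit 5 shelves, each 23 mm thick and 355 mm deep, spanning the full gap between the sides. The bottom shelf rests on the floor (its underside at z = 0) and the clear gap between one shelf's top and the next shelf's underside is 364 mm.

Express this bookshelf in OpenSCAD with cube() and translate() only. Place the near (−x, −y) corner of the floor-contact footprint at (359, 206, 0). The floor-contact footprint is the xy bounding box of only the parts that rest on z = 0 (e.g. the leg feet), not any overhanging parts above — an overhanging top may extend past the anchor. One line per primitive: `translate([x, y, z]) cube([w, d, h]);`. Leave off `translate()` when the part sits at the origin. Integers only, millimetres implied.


translate([359, 206, 0]) cube([28, 355, 1698]);
translate([1180, 206, 0]) cube([28, 355, 1698]);
translate([387, 206, 0]) cube([793, 355, 23]);
translate([387, 206, 387]) cube([793, 355, 23]);
translate([387, 206, 774]) cube([793, 355, 23]);
translate([387, 206, 1161]) cube([793, 355, 23]);
translate([387, 206, 1548]) cube([793, 355, 23]);


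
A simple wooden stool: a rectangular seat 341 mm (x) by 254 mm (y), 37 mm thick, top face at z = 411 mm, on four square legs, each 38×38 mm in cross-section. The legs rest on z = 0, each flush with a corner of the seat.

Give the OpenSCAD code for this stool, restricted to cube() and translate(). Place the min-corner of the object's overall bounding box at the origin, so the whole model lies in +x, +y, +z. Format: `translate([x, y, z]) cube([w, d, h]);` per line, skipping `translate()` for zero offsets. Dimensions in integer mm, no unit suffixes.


// leg_h = 411 - 37 = 374
translate([0, 0, 374]) cube([341, 254, 37]);
cube([38, 38, 374]);
translate([303, 0, 0]) cube([38, 38, 374]);
translate([0, 216, 0]) cube([38, 38, 374]);
translate([303, 216, 0]) cube([38, 38, 374]);


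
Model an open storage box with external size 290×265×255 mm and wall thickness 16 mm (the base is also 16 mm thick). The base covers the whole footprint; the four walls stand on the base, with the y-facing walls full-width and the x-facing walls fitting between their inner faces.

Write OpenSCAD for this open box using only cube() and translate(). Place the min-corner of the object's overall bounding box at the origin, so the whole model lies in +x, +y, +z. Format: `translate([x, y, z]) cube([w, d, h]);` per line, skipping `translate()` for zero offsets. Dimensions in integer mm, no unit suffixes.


cube([290, 265, 16]);
translate([0, 0, 16]) cube([290, 16, 239]);
translate([0, 249, 16]) cube([290, 16, 239]);
translate([0, 16, 16]) cube([16, 233, 239]);
translate([274, 16, 16]) cube([16, 233, 239]);


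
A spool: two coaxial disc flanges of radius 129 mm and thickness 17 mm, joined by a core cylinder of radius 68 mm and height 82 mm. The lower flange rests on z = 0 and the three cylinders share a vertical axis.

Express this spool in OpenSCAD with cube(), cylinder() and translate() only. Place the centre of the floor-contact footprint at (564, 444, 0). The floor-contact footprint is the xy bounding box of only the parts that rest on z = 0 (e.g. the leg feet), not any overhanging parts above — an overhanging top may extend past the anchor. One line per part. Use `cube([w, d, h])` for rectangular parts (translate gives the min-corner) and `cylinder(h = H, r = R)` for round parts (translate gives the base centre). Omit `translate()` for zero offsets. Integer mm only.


translate([564, 444, 0]) cylinder(h = 17, r = 129);
translate([564, 444, 17]) cylinder(h = 82, r = 68);
translate([564, 444, 99]) cylinder(h = 17, r = 129);


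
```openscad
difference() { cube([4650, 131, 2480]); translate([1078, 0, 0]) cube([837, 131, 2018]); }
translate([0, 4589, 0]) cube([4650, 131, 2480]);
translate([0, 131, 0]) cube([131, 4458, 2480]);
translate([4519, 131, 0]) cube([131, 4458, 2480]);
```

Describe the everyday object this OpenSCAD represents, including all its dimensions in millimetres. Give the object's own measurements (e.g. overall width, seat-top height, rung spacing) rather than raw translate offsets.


A single room: four walls, each 2480 mm tall and 131 mm thick, enclosing an outside footprint 4650×4720 mm (x × y), no floor or roof. The front and back walls (−y and +y sides) run the full x-width; the side walls fit between their inner faces. A door opening 837 mm wide and 2018 mm tall is cut through the front wall from the floor up, its −x edge 1078 mm from the wall's −x end.


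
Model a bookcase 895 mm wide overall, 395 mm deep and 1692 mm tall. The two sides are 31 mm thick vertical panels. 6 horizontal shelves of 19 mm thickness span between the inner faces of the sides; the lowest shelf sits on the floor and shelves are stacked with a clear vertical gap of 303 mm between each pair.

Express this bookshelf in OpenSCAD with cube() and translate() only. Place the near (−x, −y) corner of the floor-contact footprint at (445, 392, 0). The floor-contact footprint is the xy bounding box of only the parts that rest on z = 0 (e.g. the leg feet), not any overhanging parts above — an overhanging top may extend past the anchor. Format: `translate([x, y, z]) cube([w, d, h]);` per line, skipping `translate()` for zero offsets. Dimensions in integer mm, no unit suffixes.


translate([445, 392, 0]) cube([31, 395, 1692]);
translate([1309, 392, 0]) cube([31, 395, 1692]);
translate([476, 392, 0]) cube([833, 395, 19]);
translate([476, 392, 322]) cube([833, 395, 19]);
translate([476, 392, 644]) cube([833, 395, 19]);
translate([476, 392, 966]) cube([833, 395, 19]);
translate([476, 392, 1288]) cube([833, 395, 19]);
translate([476, 392, 1610]) cube([833, 395, 19]);


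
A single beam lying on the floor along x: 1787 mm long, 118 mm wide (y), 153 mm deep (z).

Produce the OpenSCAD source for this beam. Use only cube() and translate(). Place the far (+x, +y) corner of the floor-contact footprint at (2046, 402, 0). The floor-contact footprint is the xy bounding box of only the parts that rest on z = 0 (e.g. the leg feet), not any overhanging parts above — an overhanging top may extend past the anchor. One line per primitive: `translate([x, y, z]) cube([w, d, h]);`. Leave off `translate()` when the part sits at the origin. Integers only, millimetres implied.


translate([259, 284, 0]) cube([1787, 118, 153]);


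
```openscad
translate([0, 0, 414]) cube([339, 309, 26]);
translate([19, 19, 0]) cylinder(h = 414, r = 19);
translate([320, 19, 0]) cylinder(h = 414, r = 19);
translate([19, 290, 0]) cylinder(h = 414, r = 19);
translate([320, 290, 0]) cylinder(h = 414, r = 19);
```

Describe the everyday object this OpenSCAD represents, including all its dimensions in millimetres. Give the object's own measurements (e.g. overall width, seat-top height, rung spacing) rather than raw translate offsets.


A four-legged stool. The seat is a 339×309×26 mm slab whose top surface is at z = 440 mm; four round legs, each 38 mm in diameter, run from the floor (z = 0) to the underside of the seat, each leg's axis is inset half a diameter from the nearest pair of seat edges (so the leg's bounding box is flush with the corner).


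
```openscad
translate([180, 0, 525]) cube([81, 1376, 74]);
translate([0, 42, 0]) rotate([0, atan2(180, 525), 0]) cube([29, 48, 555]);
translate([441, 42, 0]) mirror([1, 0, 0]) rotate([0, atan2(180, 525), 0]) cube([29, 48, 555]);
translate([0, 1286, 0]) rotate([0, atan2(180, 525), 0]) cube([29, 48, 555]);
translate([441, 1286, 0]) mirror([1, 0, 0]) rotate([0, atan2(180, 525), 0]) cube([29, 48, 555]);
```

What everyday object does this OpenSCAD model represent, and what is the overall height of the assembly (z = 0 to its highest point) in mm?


A sawhorse. The overall height is 599 mm.

A beam across two mirrored pairs of raked legs — a sawhorse. The beam's underside is at z = 525 (matching the legs' vertical rise in atan2(180, 525)) and the beam is 74 mm tall, so its top is at 525 + 74 = 599 mm. The raked legs top out at the beam's underside, so that is the highest point.


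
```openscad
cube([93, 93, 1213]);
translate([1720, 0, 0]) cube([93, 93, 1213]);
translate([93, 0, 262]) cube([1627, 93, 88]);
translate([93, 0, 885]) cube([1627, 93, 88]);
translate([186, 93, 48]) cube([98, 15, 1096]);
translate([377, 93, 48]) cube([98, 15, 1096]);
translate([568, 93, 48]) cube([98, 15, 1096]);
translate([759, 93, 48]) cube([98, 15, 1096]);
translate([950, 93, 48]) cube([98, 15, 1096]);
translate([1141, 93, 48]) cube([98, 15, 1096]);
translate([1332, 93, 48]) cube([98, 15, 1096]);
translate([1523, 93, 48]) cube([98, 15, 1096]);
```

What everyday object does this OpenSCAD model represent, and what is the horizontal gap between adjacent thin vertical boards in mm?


A fence section. The picket gap is 93 mm.

Two posts, two rails, 8 pickets — a fence section. Span 1627 mm holds 8 pickets of 98 mm with 9 equal gaps: ⌊(1627 − 8·98) / 9⌋ = 93 mm.


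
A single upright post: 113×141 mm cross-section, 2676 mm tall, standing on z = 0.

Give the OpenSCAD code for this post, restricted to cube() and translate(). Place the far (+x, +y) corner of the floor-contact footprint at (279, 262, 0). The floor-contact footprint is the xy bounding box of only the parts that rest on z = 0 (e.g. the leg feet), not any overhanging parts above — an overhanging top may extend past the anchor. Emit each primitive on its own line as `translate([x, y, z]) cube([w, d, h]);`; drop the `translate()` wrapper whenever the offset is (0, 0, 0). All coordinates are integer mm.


translate([166, 121, 0]) cube([113, 141, 2676]);


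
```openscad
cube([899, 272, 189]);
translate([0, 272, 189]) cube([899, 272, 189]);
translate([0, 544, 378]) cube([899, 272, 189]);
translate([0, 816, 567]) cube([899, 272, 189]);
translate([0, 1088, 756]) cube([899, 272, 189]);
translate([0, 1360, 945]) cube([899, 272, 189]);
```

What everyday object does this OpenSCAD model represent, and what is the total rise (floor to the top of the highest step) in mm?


A staircase. The total rise is 1134 mm.

6 identical blocks, each offset up and back from the previous — a staircase. Each step is 189 mm tall and there are 6 of them, so the total rise is 6 × 189 = 1134 mm.


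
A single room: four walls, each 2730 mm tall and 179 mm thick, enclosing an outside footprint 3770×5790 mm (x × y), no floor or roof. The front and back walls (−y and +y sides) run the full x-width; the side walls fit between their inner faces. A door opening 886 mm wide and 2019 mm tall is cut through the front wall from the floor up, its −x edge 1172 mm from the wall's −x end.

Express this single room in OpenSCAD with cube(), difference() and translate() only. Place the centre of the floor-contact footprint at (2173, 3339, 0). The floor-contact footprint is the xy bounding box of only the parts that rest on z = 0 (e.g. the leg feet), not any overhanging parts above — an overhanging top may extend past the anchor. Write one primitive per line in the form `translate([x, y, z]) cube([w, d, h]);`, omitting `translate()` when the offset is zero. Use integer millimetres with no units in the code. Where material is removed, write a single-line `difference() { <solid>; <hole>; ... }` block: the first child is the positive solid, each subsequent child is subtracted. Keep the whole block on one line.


difference() { translate([288, 444, 0]) cube([3770, 179, 2730]); translate([1460, 444, 0]) cube([886, 179, 2019]); }
translate([288, 6055, 0]) cube([3770, 179, 2730]);
translate([288, 623, 0]) cube([179, 5432, 2730]);
translate([3879, 623, 0]) cube([179, 5432, 2730]);


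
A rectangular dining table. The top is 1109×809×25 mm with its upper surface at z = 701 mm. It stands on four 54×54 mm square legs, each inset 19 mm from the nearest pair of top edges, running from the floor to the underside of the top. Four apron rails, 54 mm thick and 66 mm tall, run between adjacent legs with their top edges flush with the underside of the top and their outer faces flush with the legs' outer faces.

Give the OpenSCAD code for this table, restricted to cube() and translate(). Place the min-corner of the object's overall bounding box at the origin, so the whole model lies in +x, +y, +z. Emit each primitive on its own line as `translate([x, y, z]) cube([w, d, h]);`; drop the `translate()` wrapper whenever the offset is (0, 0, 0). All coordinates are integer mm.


translate([0, 0, 676]) cube([1109, 809, 25]);
translate([19, 19, 0]) cube([54, 54, 676]);
translate([1036, 19, 0]) cube([54, 54, 676]);
translate([19, 736, 0]) cube([54, 54, 676]);
translate([1036, 736, 0]) cube([54, 54, 676]);
translate([73, 19, 610]) cube([963, 54, 66]);
translate([73, 736, 610]) cube([963, 54, 66]);
translate([19, 73, 610]) cube([54, 663, 66]);
translate([1036, 73, 610]) cube([54, 663, 66]);


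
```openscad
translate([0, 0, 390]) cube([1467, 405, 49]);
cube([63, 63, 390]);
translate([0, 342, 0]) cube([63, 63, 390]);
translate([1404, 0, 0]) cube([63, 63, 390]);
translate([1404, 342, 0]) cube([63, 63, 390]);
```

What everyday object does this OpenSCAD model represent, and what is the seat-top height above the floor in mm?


A bench. The seat-top height is 439 mm.

A long slab on four corner posts — a bench. The slab sits at z = 390 with thickness 49, so the top is 390 + 49 = 439 mm.


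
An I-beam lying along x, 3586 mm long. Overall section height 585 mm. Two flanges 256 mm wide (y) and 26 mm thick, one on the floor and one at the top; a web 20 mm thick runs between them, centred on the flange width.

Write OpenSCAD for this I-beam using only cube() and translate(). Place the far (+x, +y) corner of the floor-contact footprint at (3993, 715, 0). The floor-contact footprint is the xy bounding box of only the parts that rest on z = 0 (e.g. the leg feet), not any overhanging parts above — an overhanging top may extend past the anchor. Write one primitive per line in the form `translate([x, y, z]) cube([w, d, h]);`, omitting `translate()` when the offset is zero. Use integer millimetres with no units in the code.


translate([407, 459, 0]) cube([3586, 256, 26]);
translate([407, 577, 26]) cube([3586, 20, 533]);
translate([407, 459, 559]) cube([3586, 256, 26]);


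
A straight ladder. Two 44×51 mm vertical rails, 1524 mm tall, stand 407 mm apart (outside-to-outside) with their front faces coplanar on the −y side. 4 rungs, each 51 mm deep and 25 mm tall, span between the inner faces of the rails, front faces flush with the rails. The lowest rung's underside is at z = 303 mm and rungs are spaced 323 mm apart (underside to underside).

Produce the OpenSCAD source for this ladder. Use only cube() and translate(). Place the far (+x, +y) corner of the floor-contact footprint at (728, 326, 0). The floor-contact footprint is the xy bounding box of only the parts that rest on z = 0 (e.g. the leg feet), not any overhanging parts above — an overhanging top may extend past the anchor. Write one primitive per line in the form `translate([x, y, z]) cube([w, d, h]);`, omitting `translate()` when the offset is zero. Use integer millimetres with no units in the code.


translate([321, 275, 0]) cube([44, 51, 1524]);
translate([684, 275, 0]) cube([44, 51, 1524]);
translate([365, 275, 303]) cube([319, 51, 25]);
translate([365, 275, 626]) cube([319, 51, 25]);
translate([365, 275, 949]) cube([319, 51, 25]);
translate([365, 275, 1272]) cube([319, 51, 25]);


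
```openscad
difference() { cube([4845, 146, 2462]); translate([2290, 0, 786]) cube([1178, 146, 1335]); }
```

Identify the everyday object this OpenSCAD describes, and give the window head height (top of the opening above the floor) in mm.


A wall with a window opening. The window head height is 2121 mm.

A wall with a rectangular opening subtracted — a window. Sill at z = 786, opening 1335 mm tall, so the head is at 786 + 1335 = 2121 mm.


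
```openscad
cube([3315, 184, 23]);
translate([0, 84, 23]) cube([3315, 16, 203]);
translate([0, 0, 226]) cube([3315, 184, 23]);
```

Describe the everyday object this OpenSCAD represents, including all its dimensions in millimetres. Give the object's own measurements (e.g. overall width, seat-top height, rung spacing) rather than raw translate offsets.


An I-beam lying along x, 3315 mm long. Overall section height 249 mm. Two flanges 184 mm wide (y) and 23 mm thick, one on the floor and one at the top; a web 16 mm thick runs between them, centred on the flange width.


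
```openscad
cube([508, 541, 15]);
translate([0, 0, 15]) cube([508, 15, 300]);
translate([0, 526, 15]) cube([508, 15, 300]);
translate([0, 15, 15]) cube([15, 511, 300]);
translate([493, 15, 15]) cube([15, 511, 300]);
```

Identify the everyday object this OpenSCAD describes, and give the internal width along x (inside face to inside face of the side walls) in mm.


An open box. The internal width is 478 mm.

A 508×541 base slab with four walls standing on it — an open box. The base is 508 mm wide and the walls are 15 mm thick, so the internal width is 508 − 2 × 15 = 478 mm.


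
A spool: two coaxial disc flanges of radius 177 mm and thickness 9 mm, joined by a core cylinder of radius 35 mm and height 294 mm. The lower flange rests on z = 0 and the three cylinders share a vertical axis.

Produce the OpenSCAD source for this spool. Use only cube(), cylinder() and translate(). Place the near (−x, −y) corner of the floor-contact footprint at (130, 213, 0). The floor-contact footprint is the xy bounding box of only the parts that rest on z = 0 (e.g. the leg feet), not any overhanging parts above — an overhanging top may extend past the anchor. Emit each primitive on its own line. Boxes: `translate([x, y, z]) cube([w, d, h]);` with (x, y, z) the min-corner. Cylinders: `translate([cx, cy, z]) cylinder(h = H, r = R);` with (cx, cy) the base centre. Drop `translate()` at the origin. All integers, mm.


translate([307, 390, 0]) cylinder(h = 9, r = 177);
translate([307, 390, 9]) cylinder(h = 294, r = 35);
translate([307, 390, 303]) cylinder(h = 9, r = 177);


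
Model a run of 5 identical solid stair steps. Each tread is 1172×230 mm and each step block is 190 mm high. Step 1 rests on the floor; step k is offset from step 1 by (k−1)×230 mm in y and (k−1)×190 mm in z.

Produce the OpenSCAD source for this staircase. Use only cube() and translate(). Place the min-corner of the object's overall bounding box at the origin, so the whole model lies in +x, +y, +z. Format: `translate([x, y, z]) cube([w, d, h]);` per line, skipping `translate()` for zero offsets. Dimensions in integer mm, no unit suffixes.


cube([1172, 230, 190]);
translate([0, 230, 190]) cube([1172, 230, 190]);
translate([0, 460, 380]) cube([1172, 230, 190]);
translate([0, 690, 570]) cube([1172, 230, 190]);
translate([0, 920, 760]) cube([1172, 230, 190]);


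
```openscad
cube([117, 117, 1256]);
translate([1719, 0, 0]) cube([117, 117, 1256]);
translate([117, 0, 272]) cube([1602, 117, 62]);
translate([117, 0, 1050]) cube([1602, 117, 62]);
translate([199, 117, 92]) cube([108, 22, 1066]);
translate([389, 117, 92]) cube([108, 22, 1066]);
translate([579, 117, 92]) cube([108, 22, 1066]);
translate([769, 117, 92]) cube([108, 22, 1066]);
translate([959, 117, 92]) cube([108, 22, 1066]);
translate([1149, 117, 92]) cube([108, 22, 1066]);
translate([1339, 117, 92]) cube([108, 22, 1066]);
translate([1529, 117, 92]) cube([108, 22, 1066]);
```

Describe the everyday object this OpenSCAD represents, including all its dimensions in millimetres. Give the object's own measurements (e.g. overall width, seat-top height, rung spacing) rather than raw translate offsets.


A fence section. Two 117×117 mm posts, 1256 mm tall, stand on the floor with a clear span of 1602 mm between their inner faces. Two horizontal rails of 117×62 mm section span the gap between the posts with their undersides at z = 272 mm and z = 1050 mm, flush with the posts' −y face. 8 pickets, each 108 mm wide, 22 mm thick and 1066 mm tall, are fixed to the +y face of the rails with their bottoms at z = 92 mm, spaced across the span with a 82 mm gap after the −x post and between neighbouring pickets and before the +x post.


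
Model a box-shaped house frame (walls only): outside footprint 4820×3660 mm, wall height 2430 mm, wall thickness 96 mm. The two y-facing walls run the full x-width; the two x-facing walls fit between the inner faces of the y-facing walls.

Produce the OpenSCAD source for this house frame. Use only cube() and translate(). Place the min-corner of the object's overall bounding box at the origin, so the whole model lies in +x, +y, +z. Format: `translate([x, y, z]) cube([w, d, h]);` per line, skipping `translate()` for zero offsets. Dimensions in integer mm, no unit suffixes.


cube([4820, 96, 2430]);
translate([0, 3564, 0]) cube([4820, 96, 2430]);
translate([0, 96, 0]) cube([96, 3468, 2430]);
translate([4724, 96, 0]) cube([96, 3468, 2430]);


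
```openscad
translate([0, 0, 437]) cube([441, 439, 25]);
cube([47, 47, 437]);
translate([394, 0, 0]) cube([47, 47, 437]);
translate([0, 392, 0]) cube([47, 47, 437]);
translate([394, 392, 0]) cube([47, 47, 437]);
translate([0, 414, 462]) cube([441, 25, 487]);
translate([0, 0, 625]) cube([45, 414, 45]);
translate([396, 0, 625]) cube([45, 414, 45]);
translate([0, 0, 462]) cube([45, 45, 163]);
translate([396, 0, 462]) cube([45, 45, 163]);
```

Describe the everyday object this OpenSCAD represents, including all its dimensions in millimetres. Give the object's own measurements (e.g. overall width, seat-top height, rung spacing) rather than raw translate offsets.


A chair. The seat is a 441×439×25 mm slab with its top at z = 462 mm, on four 47×47 mm corner legs (flush with the seat edges, standing on z = 0). A flat backrest 25 mm thick, 487 mm tall, spans the full seat width and rises from the seat top along its +y edge, rear face flush with the rear of the seat. Two armrests of 45×45 mm section run along each side from the seat's front edge to the front of the backrest, top faces 208 mm above the seat top and outer faces flush with the seat's x-edges; a 45×45 mm post under the front of each armrest stands on the seat at the front corner.


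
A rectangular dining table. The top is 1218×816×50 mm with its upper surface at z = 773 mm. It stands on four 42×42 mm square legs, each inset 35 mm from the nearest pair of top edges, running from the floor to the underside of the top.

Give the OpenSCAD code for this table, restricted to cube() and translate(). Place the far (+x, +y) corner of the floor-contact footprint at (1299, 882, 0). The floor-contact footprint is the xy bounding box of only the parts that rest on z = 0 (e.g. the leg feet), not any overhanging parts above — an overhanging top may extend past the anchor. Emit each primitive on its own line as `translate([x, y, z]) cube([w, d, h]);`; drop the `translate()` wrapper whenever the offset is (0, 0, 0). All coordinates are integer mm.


translate([116, 101, 723]) cube([1218, 816, 50]);
translate([151, 136, 0]) cube([42, 42, 723]);
translate([1257, 136, 0]) cube([42, 42, 723]);
translate([151, 840, 0]) cube([42, 42, 723]);
translate([1257, 840, 0]) cube([42, 42, 723]);


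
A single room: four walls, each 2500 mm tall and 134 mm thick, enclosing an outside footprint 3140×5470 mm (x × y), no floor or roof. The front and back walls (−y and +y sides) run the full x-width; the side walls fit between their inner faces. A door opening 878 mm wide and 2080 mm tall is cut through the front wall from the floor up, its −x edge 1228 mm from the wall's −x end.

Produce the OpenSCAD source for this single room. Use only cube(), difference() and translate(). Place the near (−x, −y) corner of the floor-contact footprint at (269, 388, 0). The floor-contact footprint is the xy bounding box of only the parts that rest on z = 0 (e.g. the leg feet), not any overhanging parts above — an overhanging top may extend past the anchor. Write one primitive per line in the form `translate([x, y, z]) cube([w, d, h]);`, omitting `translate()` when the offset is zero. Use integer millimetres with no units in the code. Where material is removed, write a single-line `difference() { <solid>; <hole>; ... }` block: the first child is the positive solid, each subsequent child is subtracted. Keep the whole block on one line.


difference() { translate([269, 388, 0]) cube([3140, 134, 2500]); translate([1497, 388, 0]) cube([878, 134, 2080]); }
translate([269, 5724, 0]) cube([3140, 134, 2500]);
translate([269, 522, 0]) cube([134, 5202, 2500]);
translate([3275, 522, 0]) cube([134, 5202, 2500]);


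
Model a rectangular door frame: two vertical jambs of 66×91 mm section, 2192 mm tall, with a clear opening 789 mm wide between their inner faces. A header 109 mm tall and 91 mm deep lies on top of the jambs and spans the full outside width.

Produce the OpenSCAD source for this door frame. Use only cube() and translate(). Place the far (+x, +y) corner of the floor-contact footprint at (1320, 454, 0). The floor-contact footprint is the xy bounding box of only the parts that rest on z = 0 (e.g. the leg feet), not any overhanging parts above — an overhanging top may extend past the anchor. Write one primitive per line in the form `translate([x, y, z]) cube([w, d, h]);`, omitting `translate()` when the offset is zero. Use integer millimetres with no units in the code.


translate([399, 363, 0]) cube([66, 91, 2192]);
translate([1254, 363, 0]) cube([66, 91, 2192]);
translate([399, 363, 2192]) cube([921, 91, 109]);


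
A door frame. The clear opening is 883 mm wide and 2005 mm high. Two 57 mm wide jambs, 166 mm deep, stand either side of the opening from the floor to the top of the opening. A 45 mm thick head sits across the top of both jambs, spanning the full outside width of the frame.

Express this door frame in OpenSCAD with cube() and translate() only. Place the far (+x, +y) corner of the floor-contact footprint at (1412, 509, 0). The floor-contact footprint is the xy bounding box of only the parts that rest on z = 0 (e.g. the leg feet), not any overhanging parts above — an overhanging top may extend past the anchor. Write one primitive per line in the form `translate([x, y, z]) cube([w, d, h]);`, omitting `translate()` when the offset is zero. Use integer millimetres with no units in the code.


translate([415, 343, 0]) cube([57, 166, 2005]);
translate([1355, 343, 0]) cube([57, 166, 2005]);
translate([415, 343, 2005]) cube([997, 166, 45]);


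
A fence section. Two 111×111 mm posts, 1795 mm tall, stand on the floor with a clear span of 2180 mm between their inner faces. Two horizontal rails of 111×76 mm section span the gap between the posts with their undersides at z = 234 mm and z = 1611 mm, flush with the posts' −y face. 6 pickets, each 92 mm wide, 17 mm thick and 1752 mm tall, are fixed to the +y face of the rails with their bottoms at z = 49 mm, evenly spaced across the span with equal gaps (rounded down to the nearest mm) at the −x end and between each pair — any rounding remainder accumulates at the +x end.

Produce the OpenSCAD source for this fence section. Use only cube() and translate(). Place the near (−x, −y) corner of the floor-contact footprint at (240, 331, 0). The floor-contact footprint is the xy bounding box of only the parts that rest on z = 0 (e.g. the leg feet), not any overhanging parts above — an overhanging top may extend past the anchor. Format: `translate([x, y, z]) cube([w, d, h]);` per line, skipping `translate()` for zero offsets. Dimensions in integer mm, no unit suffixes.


translate([240, 331, 0]) cube([111, 111, 1795]);
translate([2531, 331, 0]) cube([111, 111, 1795]);
translate([351, 331, 234]) cube([2180, 111, 76]);
translate([351, 331, 1611]) cube([2180, 111, 76]);
translate([583, 442, 49]) cube([92, 17, 1752]);
translate([907, 442, 49]) cube([92, 17, 1752]);
translate([1231, 442, 49]) cube([92, 17, 1752]);
translate([1555, 442, 49]) cube([92, 17, 1752]);
translate([1879, 442, 49]) cube([92, 17, 1752]);
translate([2203, 442, 49]) cube([92, 17, 1752]);


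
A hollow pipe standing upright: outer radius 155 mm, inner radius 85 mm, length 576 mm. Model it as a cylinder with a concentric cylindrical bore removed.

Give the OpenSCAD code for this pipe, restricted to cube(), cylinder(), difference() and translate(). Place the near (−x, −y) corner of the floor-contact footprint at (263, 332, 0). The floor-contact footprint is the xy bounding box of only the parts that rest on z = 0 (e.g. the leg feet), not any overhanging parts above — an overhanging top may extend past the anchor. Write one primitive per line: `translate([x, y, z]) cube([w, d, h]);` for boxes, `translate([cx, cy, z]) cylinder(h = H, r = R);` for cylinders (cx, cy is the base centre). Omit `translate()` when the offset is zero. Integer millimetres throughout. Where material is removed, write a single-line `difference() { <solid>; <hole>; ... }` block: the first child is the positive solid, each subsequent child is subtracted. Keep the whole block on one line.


difference() { translate([418, 487, 0]) cylinder(h = 576, r = 155); translate([418, 487, 0]) cylinder(h = 576, r = 85); }


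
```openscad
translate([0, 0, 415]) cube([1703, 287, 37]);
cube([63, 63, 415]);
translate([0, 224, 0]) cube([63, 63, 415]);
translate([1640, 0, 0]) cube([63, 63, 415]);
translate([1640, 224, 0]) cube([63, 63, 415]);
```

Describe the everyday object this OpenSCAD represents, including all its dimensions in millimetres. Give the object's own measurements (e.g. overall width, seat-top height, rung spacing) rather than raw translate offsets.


A bench: a 1703×287 mm seat slab, 37 mm thick, top at z = 452 mm, on four 63×63 mm square legs flush with the seat corners and standing on z = 0.


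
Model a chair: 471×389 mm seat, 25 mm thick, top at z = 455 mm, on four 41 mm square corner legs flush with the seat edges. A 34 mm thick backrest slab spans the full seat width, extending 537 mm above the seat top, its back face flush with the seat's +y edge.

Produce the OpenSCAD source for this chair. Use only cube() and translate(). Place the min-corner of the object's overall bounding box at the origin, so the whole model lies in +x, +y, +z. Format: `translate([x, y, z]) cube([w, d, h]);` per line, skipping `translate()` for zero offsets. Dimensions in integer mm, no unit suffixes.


// leg_h = 455 - 25 = 430
translate([0, 0, 430]) cube([471, 389, 25]);
cube([41, 41, 430]);
translate([430, 0, 0]) cube([41, 41, 430]);
translate([0, 348, 0]) cube([41, 41, 430]);
translate([430, 348, 0]) cube([41, 41, 430]);
translate([0, 355, 455]) cube([471, 34, 537]);


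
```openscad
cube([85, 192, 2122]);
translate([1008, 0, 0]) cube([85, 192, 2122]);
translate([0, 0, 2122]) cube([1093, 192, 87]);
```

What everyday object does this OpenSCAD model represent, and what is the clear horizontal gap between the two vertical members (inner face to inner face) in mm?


A door frame. The clear opening width is 923 mm.

Two 2122 mm tall posts with a header on top — a door frame. The left jamb is 85 mm wide at x = 0; the right jamb starts at x = 1008. The clear opening is 1008 − 85 = 923 mm.


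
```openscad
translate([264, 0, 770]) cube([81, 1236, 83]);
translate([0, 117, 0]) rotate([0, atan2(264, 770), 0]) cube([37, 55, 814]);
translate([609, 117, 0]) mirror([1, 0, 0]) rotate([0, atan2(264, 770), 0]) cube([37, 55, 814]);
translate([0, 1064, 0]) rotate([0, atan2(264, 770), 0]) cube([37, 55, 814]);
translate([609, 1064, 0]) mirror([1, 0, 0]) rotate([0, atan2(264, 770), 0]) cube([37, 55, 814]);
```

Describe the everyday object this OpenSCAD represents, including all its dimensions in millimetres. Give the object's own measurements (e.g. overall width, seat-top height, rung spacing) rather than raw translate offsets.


A sawhorse. A 81×1236×83 mm beam (x, y, z) sits on two A-frame leg pairs. Each pair is two raked legs of 37×55 mm section (55 mm along y) splaying symmetrically in x. Each leg rises 770 mm vertically over 264 mm of horizontal reach and is 814 mm long along its own axis. Every leg's outer bottom edge rests on the floor and its outer top edge meets a bottom edge of the beam — the left legs (tilting toward +x) meet the beam's −x bottom edge, the right legs (their mirror images, tilting toward −x) meet its +x bottom edge — so the leg tops tuck under the beam, the beam's underside is 770 mm above the floor, and the feet are 609 mm apart outside-to-outside with the beam centred between them. The two leg pairs are set in 117 mm from either end of the beam.


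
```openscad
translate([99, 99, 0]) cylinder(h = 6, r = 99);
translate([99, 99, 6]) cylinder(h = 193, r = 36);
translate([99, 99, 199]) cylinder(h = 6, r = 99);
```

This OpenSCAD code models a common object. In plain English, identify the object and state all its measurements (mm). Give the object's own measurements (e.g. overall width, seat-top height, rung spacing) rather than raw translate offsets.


A spool: two coaxial disc flanges of radius 99 mm and thickness 6 mm, joined by a core cylinder of radius 36 mm and height 193 mm. The lower flange rests on z = 0 and the three cylinders share a vertical axis.


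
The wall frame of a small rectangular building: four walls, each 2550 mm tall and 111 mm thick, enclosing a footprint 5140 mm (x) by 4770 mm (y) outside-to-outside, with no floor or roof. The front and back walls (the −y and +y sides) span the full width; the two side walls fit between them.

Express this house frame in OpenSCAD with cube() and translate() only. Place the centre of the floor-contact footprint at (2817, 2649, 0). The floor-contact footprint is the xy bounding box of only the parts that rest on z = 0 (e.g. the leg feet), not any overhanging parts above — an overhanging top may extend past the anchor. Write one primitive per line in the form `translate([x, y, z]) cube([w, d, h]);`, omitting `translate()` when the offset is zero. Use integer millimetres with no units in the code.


translate([247, 264, 0]) cube([5140, 111, 2550]);
translate([247, 4923, 0]) cube([5140, 111, 2550]);
translate([247, 375, 0]) cube([111, 4548, 2550]);
translate([5276, 375, 0]) cube([111, 4548, 2550]);


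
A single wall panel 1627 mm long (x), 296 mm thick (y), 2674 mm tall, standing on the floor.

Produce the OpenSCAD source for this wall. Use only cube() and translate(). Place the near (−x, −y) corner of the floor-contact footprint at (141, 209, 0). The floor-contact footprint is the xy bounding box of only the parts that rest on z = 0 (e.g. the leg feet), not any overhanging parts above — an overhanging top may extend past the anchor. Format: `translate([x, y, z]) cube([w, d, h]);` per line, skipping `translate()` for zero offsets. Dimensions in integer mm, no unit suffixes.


translate([141, 209, 0]) cube([1627, 296, 2674]);


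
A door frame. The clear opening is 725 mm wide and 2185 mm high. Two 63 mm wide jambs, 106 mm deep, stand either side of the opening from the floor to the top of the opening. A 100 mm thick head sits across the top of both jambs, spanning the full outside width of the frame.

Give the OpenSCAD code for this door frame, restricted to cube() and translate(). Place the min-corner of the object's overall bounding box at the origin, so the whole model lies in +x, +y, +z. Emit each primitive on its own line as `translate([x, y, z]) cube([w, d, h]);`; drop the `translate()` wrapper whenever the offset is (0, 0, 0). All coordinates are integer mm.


cube([63, 106, 2185]);
translate([788, 0, 0]) cube([63, 106, 2185]);
translate([0, 0, 2185]) cube([851, 106, 100]);


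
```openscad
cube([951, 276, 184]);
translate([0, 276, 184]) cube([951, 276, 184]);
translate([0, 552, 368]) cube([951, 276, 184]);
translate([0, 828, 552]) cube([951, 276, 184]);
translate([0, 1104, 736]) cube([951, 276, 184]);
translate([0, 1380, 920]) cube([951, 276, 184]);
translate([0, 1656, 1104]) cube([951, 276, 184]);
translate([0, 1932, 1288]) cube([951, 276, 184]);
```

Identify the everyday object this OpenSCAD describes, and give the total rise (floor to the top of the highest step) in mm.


A staircase. The total rise is 1472 mm.

8 identical blocks, each offset up and back from the previous — a staircase. Each step is 184 mm tall and there are 8 of them, so the total rise is 8 × 184 = 1472 mm.


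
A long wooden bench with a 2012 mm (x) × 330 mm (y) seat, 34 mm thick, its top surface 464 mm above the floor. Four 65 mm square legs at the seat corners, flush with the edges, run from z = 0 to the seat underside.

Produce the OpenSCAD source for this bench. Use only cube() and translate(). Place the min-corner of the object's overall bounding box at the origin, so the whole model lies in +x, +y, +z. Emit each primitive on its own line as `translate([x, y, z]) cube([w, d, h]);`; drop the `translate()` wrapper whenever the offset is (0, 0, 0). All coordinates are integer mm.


translate([0, 0, 430]) cube([2012, 330, 34]);
cube([65, 65, 430]);
translate([0, 265, 0]) cube([65, 65, 430]);
translate([1947, 0, 0]) cube([65, 65, 430]);
translate([1947, 265, 0]) cube([65, 65, 430]);


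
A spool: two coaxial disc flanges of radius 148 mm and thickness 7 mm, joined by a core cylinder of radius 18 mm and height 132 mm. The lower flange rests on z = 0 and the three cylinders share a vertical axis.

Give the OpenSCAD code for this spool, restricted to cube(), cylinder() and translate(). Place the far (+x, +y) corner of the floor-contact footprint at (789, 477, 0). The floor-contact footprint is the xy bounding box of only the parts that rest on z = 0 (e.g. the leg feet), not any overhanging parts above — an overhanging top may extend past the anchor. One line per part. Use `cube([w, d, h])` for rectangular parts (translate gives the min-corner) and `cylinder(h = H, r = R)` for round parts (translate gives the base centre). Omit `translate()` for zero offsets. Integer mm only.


translate([641, 329, 0]) cylinder(h = 7, r = 148);
translate([641, 329, 7]) cylinder(h = 132, r = 18);
translate([641, 329, 139]) cylinder(h = 7, r = 148);


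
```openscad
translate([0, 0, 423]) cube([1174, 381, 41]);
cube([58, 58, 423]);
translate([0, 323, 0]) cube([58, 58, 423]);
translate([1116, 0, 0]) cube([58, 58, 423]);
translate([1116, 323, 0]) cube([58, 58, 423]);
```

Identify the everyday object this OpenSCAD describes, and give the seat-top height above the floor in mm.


A bench. The seat-top height is 464 mm.

A long slab on four corner posts — a bench. The slab sits at z = 423 with thickness 41, so the top is 423 + 41 = 464 mm.


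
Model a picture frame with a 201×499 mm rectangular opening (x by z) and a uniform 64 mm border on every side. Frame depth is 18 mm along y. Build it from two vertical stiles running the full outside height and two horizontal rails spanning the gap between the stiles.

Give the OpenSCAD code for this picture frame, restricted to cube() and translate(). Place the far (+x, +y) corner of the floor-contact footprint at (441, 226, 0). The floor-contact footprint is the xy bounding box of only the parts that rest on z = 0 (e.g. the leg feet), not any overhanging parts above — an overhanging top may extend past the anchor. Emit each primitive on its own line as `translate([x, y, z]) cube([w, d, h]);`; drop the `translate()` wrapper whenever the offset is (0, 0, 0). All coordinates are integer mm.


translate([112, 208, 0]) cube([64, 18, 627]);
translate([377, 208, 0]) cube([64, 18, 627]);
translate([176, 208, 0]) cube([201, 18, 64]);
translate([176, 208, 563]) cube([201, 18, 64]);
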